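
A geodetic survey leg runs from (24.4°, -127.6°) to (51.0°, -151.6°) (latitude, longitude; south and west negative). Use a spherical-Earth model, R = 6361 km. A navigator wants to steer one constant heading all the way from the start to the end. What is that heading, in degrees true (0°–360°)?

325.0°

Δψ = ln[tan(π/4+φ₂/2)/tan(π/4+φ₁/2)] = +0.5988
Δλ = -0.4189 rad (taken the short way round)
course = atan2(Δλ, Δψ) = 325.02°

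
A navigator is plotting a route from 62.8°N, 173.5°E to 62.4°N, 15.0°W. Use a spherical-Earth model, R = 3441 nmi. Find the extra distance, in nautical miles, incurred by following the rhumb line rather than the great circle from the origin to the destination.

1459 nmi

Great circle: cos σ = sin φ₁ sin φ₂ + cos φ₁ cos φ₂ cos Δλ,  σ = 0.9536 rad → d_gc = 3281.3 nmi
Rhumb line: Δψ = -0.0152, q = Δφ/Δψ = 0.4602, d_rh = R√(Δφ²+q²Δλ²) = 4739.9 nmi
Excess = 4739.9 − 3281.3 = 1458.6 ≈ 1459 nmi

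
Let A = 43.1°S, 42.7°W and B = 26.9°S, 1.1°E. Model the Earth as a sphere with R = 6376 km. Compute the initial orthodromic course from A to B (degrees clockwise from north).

79.9°

N = sin Δλ·cos φ₂ = +0.6173;  D = cos φ₁ sin φ₂ − sin φ₁ cos φ₂ cos Δλ = +0.1094
initial course = atan2(N, D) = 79.95°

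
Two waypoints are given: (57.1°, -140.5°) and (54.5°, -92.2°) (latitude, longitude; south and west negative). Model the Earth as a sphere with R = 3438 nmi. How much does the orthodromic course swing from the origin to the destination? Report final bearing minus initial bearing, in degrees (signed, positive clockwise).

+40.7°

Initial bearing θ₁ = atan2(sin Δλ cos φ₂, cos φ₁ sin φ₂ − sin φ₁ cos φ₂ cos Δλ) = 74.79°
Final bearing θ₂ = (initial bearing from the destination back to the start) + 180° = 115.50°
Δθ = θ₂ − θ₁ = +40.7°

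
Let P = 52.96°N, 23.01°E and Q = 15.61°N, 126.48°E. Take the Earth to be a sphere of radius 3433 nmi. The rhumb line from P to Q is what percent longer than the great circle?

6.0%

Great circle: σ = 1.4911 rad → d_gc = Rσ = 5118.8 nmi
Rhumb: Δφ = -0.6519, Δλ = +1.8059, Δψ = -0.8178, q = Δφ/Δψ = 0.7971 → d_rh = R√(Δφ²+q²Δλ²) = 5425.0 nmi
Excess = (5425.0 − 5118.8) / 5118.8 = 306.2 / 5118.8 = 5.98% ≈ 6.0%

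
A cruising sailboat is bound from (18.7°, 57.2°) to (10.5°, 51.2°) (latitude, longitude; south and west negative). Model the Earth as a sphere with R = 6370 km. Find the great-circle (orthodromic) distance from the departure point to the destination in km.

1117 km

Haversine: a = sin²(Δφ/2)+cos φ₁ cos φ₂ sin²(Δλ/2) = 0.00766;  σ = 2·atan2(√a,√(1−a))
σ = 10.044° → d = Rσ = 6370·0.17530 = 1117 km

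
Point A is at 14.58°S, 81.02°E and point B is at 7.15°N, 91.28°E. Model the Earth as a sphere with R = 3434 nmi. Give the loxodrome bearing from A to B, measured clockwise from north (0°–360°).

Δψ = ln[tan(π/4+φ₂/2)/tan(π/4+φ₁/2)] = +0.3824
Δλ = +0.1791 rad (taken the short way round)
course = atan2(Δλ, Δψ) = 25.09°

25.1°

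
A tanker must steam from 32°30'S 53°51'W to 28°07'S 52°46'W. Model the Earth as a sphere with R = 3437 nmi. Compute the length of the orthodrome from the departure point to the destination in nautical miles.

cos σ = sin φ₁ sin φ₂ + cos φ₁ cos φ₂ cos Δλ
      = sin(-32.50°)sin(-28.12°) + cos(-32.50°)cos(-28.12°)cos(1.08°) = 0.9969
σ = 4.482° → d = Rσ = 3437·0.07822 = 269 nmi

269 nmi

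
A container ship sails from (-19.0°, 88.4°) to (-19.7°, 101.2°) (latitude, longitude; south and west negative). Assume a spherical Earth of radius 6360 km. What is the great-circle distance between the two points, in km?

1343 km

cos σ = sin φ₁ sin φ₂ + cos φ₁ cos φ₂ cos Δλ
      = sin(-19.00°)sin(-19.70°) + cos(-19.00°)cos(-19.70°)cos(12.80°) = 0.9778
σ = 12.094° → d = Rσ = 6360·0.21109 = 1343 km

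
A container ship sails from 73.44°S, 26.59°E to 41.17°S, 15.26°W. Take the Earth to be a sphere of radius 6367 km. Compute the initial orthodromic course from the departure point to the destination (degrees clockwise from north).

N = sin Δλ·cos φ₂ = -0.5022;  D = cos φ₁ sin φ₂ − sin φ₁ cos φ₂ cos Δλ = +0.3498
initial course = atan2(N, D) = 304.86°

304.9°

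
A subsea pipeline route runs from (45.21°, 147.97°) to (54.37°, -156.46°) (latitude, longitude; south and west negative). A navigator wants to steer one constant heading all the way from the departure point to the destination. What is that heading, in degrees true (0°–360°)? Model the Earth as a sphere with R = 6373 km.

Δψ = ln[tan(π/4+φ₂/2)/tan(π/4+φ₁/2)] = +0.2486
Δλ = +0.9699 rad (taken the short way round)
course = atan2(Δλ, Δψ) = 75.62°

75.6°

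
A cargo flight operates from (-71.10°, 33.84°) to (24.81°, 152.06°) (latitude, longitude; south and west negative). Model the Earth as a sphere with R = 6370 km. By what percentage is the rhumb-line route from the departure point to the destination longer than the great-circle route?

Great circle: σ = 2.1365 rad → d_gc = Rσ = 13609.6 km
Rhumb: Δφ = +1.6739, Δλ = +2.0633, Δψ = +2.2403, q = Δφ/Δψ = 0.7472 → d_rh = R√(Δφ²+q²Δλ²) = 14496.4 km
Excess = (14496.4 − 13609.6) / 13609.6 = 886.8 / 13609.6 = 6.52% ≈ 6.5%

6.5%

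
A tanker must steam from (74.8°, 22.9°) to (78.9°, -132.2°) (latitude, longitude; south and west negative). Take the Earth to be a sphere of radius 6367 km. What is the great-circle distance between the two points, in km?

Haversine: a = sin²(Δφ/2)+cos φ₁ cos φ₂ sin²(Δλ/2) = 0.04941;  σ = 2·atan2(√a,√(1−a))
σ = 25.687° → d = Rσ = 6367·0.44832 = 2854 km

2854 km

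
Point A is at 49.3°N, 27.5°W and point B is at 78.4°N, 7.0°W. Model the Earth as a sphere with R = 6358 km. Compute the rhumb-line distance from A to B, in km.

Rhumb course C = atan2(Δλ, Δψ) with Δψ = ln[tan(π/4+φ₂/2)/tan(π/4+φ₁/2)] = +1.2951, Δλ = +0.3578 → C = 15.44°
d = R·|Δφ| / |cos C| = 6358·0.50789 / 0.96389 = 3350 km

3350 km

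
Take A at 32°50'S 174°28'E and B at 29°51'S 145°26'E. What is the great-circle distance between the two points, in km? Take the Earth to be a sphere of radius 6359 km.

Haversine: a = sin²(Δφ/2)+cos φ₁ cos φ₂ sin²(Δλ/2) = 0.04647;  σ = 2·atan2(√a,√(1−a))
σ = 24.897° → d = Rσ = 6359·0.43454 = 2763 km

2763 km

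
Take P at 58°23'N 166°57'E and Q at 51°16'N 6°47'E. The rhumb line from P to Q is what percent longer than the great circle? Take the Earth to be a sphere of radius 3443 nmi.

Great circle: σ = 1.2071 rad → d_gc = Rσ = 4156.0 nmi
Rhumb: Δφ = -0.1242, Δλ = -2.7954, Δψ = -0.2163, q = Δφ/Δψ = 0.5742 → d_rh = R√(Δφ²+q²Δλ²) = 5543.1 nmi
Excess = (5543.1 − 4156.0) / 4156.0 = 1387.1 / 4156.0 = 33.38% ≈ 33.4%

33.4%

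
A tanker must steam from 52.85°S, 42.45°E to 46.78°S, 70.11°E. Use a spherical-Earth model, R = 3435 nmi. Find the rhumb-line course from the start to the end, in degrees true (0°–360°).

71.2°

Meridional parts: M(φ₁)=-1.0905, M(φ₂)=-0.9260 → ΔM = +0.1645;  Δλ = +0.4828 rad
tan C = Δλ / ΔM = +2.9351 → C = 71.19°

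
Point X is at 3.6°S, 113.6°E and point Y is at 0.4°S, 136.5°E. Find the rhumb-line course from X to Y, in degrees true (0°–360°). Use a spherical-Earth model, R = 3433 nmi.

82.0°

Meridional parts: M(φ₁)=-0.0629, M(φ₂)=-0.0070 → ΔM = +0.0559;  Δλ = +0.3997 rad
tan C = Δλ / ΔM = +7.1510 → C = 82.04°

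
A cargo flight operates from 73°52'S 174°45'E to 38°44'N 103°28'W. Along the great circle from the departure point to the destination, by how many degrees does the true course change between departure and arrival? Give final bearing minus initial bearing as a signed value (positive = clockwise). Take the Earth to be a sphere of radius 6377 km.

-50.4°

Initial bearing θ₁ = atan2(sin Δλ cos φ₂, cos φ₁ sin φ₂ − sin φ₁ cos φ₂ cos Δλ) = 70.00°
Final bearing θ₂ = (initial bearing from the destination back to the start) + 180° = 19.56°
Δθ = θ₂ − θ₁ = -50.4°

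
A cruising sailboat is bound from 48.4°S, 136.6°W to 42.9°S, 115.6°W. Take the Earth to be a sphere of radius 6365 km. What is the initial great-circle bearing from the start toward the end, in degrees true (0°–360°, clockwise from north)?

77.2°

θ = atan2( sin Δλ·cos φ₂ ,  cos φ₁ sin φ₂ − sin φ₁ cos φ₂ cos Δλ )
  = atan2(+0.2625, +0.0595) = 77.24°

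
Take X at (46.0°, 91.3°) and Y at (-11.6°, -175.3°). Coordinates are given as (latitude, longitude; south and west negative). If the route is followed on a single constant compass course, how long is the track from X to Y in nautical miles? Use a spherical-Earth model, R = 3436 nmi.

6137 nmi

Δψ = ln[tan(π/4+φ₂/2)/tan(π/4+φ₁/2)] = -1.1101;  Δφ = -1.0053 rad,  Δλ = +1.6301 rad
q = Δφ/Δψ = 0.9056
d = R·√(Δφ² + q²Δλ²) = 3436·1.78602 = 6137 nmi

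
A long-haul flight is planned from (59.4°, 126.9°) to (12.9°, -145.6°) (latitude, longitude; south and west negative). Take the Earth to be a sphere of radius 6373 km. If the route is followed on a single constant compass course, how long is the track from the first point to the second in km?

Rhumb course C = atan2(Δλ, Δψ) with Δψ = ln[tan(π/4+φ₂/2)/tan(π/4+φ₁/2)] = -1.0691, Δλ = +1.5272 → C = 124.99°
d = R·|Δφ| / |cos C| = 6373·0.81158 / 0.57350 = 9019 km

9019 km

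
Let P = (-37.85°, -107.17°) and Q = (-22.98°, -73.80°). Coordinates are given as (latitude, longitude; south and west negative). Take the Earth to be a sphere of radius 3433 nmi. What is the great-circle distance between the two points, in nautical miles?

1926 nmi

cos σ = sin φ₁ sin φ₂ + cos φ₁ cos φ₂ cos Δλ
      = sin(-37.85°)sin(-22.98°) + cos(-37.85°)cos(-22.98°)cos(33.37°) = 0.8467
σ = 32.150° → d = Rσ = 3433·0.56112 = 1926 nmi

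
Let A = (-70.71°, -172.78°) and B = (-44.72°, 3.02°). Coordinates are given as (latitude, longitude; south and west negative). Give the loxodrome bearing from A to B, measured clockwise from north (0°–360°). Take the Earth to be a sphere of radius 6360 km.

73.7°

Δψ = ln[tan(π/4+φ₂/2)/tan(π/4+φ₁/2)] = +0.8978
Δλ = +3.0683 rad (taken the short way round)
course = atan2(Δλ, Δψ) = 73.69°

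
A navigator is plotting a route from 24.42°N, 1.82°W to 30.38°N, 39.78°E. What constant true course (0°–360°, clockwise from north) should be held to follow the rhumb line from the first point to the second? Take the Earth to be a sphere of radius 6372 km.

80.8°

Meridional parts: M(φ₁)=+0.4397, M(φ₂)=+0.5570 → ΔM = +0.1172;  Δλ = +0.7261 rad
tan C = Δλ / ΔM = +6.1925 → C = 80.83°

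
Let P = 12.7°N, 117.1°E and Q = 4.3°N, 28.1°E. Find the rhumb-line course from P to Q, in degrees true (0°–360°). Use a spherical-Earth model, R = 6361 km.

264.5°

Δψ = ln[tan(π/4+φ₂/2)/tan(π/4+φ₁/2)] = -0.1484
Δλ = -1.5533 rad (taken the short way round)
course = atan2(Δλ, Δψ) = 264.54°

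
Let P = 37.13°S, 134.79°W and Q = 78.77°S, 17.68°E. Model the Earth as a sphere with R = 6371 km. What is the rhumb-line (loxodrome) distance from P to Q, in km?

Δψ = ln[tan(π/4+φ₂/2)/tan(π/4+φ₁/2)] = -1.6207;  Δφ = -0.7268 rad,  Δλ = +2.6611 rad
q = Δφ/Δψ = 0.4484
d = R·√(Δφ² + q²Δλ²) = 6371·1.39716 = 8901 km

8901 km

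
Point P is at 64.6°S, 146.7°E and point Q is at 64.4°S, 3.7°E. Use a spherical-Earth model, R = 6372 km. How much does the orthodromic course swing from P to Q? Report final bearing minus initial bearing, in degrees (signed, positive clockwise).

+139.3°

Initial bearing θ₁ = atan2(sin Δλ cos φ₂, cos φ₁ sin φ₂ − sin φ₁ cos φ₂ cos Δλ) = 200.42°
Final bearing θ₂ = (initial bearing from the destination back to the start) + 180° = 339.74°
Δθ = θ₂ − θ₁ = +139.3°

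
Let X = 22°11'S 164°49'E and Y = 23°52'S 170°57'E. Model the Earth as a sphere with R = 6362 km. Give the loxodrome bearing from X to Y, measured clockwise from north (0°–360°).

106.6°

Δψ = ln[tan(π/4+φ₂/2)/tan(π/4+φ₁/2)] = -0.0319
Δλ = +0.1070 rad (taken the short way round)
course = atan2(Δλ, Δψ) = 106.61°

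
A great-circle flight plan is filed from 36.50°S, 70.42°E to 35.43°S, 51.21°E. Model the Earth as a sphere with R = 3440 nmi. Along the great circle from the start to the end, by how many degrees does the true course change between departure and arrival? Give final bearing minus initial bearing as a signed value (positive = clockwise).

+11.4°

At departure: θ₁ = atan2(sin Δλ cos φ₂, cos φ₁ sin φ₂ − sin φ₁ cos φ₂ cos Δλ) = 268.22°
At arrival: θ₂ = atan2(sin Δλ cos φ₁, −cos φ₂ sin φ₁ + sin φ₂ cos φ₁ cos Δλ) = 279.58°
Δθ = θ₂ − θ₁ = +11.4°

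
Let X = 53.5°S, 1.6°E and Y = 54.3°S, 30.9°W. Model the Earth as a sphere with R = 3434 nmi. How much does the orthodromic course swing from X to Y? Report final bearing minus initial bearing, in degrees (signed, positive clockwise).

+26.5°

Initial bearing θ₁ = atan2(sin Δλ cos φ₂, cos φ₁ sin φ₂ − sin φ₁ cos φ₂ cos Δλ) = 254.42°
Final bearing θ₂ = (initial bearing from the destination back to the start) + 180° = 280.92°
Δθ = θ₂ − θ₁ = +26.5°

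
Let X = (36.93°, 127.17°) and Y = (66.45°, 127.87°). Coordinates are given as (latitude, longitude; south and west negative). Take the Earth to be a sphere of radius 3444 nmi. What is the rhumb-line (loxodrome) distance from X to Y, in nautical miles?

1775 nmi

Rhumb course C = atan2(Δλ, Δψ) with Δψ = ln[tan(π/4+φ₂/2)/tan(π/4+φ₁/2)] = +0.8736, Δλ = +0.0122 → C = 0.80°
d = R·|Δφ| / |cos C| = 3444·0.51522 / 0.99990 = 1775 nmi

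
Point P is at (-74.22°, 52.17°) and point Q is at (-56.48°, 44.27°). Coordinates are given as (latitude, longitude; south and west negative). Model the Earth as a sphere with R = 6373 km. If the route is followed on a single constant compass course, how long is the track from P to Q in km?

2004 km

Δψ = ln[tan(π/4+φ₂/2)/tan(π/4+φ₁/2)] = +0.7762;  Δφ = +0.3096 rad,  Δλ = -0.1379 rad
q = Δφ/Δψ = 0.3989
d = R·√(Δφ² + q²Δλ²) = 6373·0.31447 = 2004 km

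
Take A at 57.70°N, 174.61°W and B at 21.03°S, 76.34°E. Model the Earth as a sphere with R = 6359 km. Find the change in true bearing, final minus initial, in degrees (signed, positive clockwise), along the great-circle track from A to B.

-59.4°

Initial bearing θ₁ = atan2(sin Δλ cos φ₂, cos φ₁ sin φ₂ − sin φ₁ cos φ₂ cos Δλ) = 274.26°
Final bearing θ₂ = (initial bearing from the destination back to the start) + 180° = 214.81°
Δθ = θ₂ − θ₁ = -59.4°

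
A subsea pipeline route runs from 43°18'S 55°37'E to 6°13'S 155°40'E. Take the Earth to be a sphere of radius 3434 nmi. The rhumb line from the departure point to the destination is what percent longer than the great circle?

Great circle: σ = 1.6228 rad → d_gc = Rσ = 5572.7 nmi
Rhumb: Δφ = +0.6472, Δλ = +1.7462, Δψ = +0.7313, q = Δφ/Δψ = 0.8850 → d_rh = R√(Δφ²+q²Δλ²) = 5753.7 nmi
Excess = (5753.7 − 5572.7) / 5572.7 = 181.0 / 5572.7 = 3.248% ≈ 3.2%

3.2%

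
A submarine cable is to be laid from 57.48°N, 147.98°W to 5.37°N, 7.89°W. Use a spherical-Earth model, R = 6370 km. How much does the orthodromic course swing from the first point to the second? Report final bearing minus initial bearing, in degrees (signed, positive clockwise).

+115.9°

Initial bearing θ₁ = atan2(sin Δλ cos φ₂, cos φ₁ sin φ₂ − sin φ₁ cos φ₂ cos Δλ) = 42.62°
Final bearing θ₂ = (initial bearing from the destination back to the start) + 180° = 158.56°
Δθ = θ₂ − θ₁ = +115.9°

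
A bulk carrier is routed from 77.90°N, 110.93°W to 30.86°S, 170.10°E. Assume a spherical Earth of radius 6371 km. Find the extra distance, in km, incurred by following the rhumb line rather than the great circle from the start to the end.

Great circle: cos σ = sin φ₁ sin φ₂ + cos φ₁ cos φ₂ cos Δλ,  σ = 2.0568 rad → d_gc = 13104.0 km
Rhumb line: Δψ = -2.8112, q = Δφ/Δψ = 0.6752, d_rh = R√(Δφ²+q²Δλ²) = 13468.9 km
Excess = 13468.9 − 13104.0 = 364.9 ≈ 365 km

365 km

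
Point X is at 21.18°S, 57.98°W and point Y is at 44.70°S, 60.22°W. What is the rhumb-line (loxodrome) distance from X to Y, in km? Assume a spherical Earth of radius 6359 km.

Rhumb course C = atan2(Δλ, Δψ) with Δψ = ln[tan(π/4+φ₂/2)/tan(π/4+φ₁/2)] = -0.4956, Δλ = -0.0391 → C = 184.51°
d = R·|Δφ| / |cos C| = 6359·0.41050 / 0.99690 = 2618 km

2618 km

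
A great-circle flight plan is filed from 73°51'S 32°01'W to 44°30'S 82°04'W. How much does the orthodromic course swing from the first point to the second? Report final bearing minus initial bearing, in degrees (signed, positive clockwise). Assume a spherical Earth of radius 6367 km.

At departure: θ₁ = atan2(sin Δλ cos φ₂, cos φ₁ sin φ₂ − sin φ₁ cos φ₂ cos Δλ) = 294.13°
At arrival: θ₂ = atan2(sin Δλ cos φ₁, −cos φ₂ sin φ₁ + sin φ₂ cos φ₁ cos Δλ) = 339.15°
Δθ = θ₂ − θ₁ = +45.0°

+45.0°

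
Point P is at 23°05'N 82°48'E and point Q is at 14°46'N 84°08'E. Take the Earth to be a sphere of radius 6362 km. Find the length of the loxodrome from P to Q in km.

Rhumb course C = atan2(Δλ, Δψ) with Δψ = ln[tan(π/4+φ₂/2)/tan(π/4+φ₁/2)] = -0.1536, Δλ = +0.0233 → C = 171.39°
d = R·|Δφ| / |cos C| = 6362·0.14515 / 0.98872 = 934 km

934 km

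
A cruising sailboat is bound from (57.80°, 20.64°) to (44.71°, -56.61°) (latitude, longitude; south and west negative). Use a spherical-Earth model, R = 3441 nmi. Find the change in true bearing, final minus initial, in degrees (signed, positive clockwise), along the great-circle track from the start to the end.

At departure: θ₁ = atan2(sin Δλ cos φ₂, cos φ₁ sin φ₂ − sin φ₁ cos φ₂ cos Δλ) = 289.26°
At arrival: θ₂ = atan2(sin Δλ cos φ₁, −cos φ₂ sin φ₁ + sin φ₂ cos φ₁ cos Δλ) = 225.06°
Δθ = θ₂ − θ₁ = -64.2°

-64.2°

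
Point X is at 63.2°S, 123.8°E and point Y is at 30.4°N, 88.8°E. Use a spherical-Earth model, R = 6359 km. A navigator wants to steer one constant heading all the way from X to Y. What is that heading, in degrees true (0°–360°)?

343.0°

Δψ = ln[tan(π/4+φ₂/2)/tan(π/4+φ₁/2)] = +1.9919
Δλ = -0.6109 rad (taken the short way round)
course = atan2(Δλ, Δψ) = 342.95°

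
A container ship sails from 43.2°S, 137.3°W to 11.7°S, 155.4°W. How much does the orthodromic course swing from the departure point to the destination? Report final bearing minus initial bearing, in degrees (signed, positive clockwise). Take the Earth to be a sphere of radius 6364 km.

At departure: θ₁ = atan2(sin Δλ cos φ₂, cos φ₁ sin φ₂ − sin φ₁ cos φ₂ cos Δλ) = 328.13°
At arrival: θ₂ = atan2(sin Δλ cos φ₁, −cos φ₂ sin φ₁ + sin φ₂ cos φ₁ cos Δλ) = 336.86°
Δθ = θ₂ − θ₁ = +8.7°

+8.7°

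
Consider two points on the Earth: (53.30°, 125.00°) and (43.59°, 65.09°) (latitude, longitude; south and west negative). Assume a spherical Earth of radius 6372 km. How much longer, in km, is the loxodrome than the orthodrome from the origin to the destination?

121 km

Great circle: cos σ = sin φ₁ sin φ₂ + cos φ₁ cos φ₂ cos Δλ,  σ = 0.6922 rad → d_gc = 4410.8 km
Rhumb line: Δψ = -0.2566, q = Δφ/Δψ = 0.6605, d_rh = R√(Δφ²+q²Δλ²) = 4531.4 km
Excess = 4531.4 − 4410.8 = 120.6 ≈ 121 km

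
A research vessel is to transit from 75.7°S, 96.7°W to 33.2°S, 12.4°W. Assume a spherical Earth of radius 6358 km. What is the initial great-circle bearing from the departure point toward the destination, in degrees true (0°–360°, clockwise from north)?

N = sin Δλ·cos φ₂ = +0.8326;  D = cos φ₁ sin φ₂ − sin φ₁ cos φ₂ cos Δλ = -0.0547
initial course = atan2(N, D) = 93.76°

93.8°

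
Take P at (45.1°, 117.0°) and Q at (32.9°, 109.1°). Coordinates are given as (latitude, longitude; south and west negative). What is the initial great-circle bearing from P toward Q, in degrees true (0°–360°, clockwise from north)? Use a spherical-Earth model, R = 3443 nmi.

θ = atan2( sin Δλ·cos φ₂ ,  cos φ₁ sin φ₂ − sin φ₁ cos φ₂ cos Δλ )
  = atan2(-0.1154, -0.2057) = 209.30°

209.3°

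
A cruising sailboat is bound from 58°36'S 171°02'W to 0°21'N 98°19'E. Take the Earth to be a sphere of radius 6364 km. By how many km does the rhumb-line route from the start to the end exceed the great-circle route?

Great circle: cos σ = sin φ₁ sin φ₂ + cos φ₁ cos φ₂ cos Δλ,  σ = 1.5819 rad → d_gc = 10067.3 km
Rhumb line: Δψ = +1.2752, q = Δφ/Δψ = 0.8068, d_rh = R√(Δφ²+q²Δλ²) = 10434.0 km
Excess = 10434.0 − 10067.3 = 366.7 ≈ 367 km

367 km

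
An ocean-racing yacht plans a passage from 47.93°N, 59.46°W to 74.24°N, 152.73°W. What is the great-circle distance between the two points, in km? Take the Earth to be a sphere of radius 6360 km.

cos σ = sin φ₁ sin φ₂ + cos φ₁ cos φ₂ cos Δλ
      = sin(47.93°)sin(74.24°) + cos(47.93°)cos(74.24°)cos(-93.27°) = 0.7040
σ = 45.248° → d = Rσ = 6360·0.78973 = 5023 km

5023 km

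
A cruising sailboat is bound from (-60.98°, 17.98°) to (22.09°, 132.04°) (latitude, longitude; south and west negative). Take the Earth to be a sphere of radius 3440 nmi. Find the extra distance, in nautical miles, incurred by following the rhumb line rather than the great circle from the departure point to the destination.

Great circle: cos σ = sin φ₁ sin φ₂ + cos φ₁ cos φ₂ cos Δλ,  σ = 2.1084 rad → d_gc = 7253.0 nmi
Rhumb line: Δψ = +1.7472, q = Δφ/Δψ = 0.8298, d_rh = R√(Δφ²+q²Δλ²) = 7561.0 nmi
Excess = 7561.0 − 7253.0 = 308.0 ≈ 308 nmi

308 nmi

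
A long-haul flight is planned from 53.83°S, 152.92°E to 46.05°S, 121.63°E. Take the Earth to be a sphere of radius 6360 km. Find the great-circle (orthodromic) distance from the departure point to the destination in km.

cos σ = sin φ₁ sin φ₂ + cos φ₁ cos φ₂ cos Δλ
      = sin(-53.83°)sin(-46.05°) + cos(-53.83°)cos(-46.05°)cos(-31.29°) = 0.9312
σ = 21.375° → d = Rσ = 6360·0.37306 = 2373 km

2373 km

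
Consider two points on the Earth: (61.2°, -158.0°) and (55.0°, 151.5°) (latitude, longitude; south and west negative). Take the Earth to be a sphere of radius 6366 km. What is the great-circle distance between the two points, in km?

Haversine: a = sin²(Δφ/2)+cos φ₁ cos φ₂ sin²(Δλ/2) = 0.05320;  σ = 2·atan2(√a,√(1−a))
σ = 26.672° → d = Rσ = 6366·0.46551 = 2963 km

2963 km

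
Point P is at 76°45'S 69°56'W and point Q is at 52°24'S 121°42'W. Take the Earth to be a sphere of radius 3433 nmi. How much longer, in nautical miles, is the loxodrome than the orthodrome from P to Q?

Great circle: cos σ = sin φ₁ sin φ₂ + cos φ₁ cos φ₂ cos Δλ,  σ = 0.5399 rad → d_gc = 1853.6 nmi
Rhumb line: Δψ = +1.0754, q = Δφ/Δψ = 0.3952, d_rh = R√(Δφ²+q²Δλ²) = 1905.6 nmi
Excess = 1905.6 − 1853.6 = 52.0 ≈ 52 nmi

52 nmi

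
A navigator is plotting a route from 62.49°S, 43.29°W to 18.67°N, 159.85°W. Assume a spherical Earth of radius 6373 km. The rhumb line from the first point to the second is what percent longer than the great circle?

5.3%

Great circle: σ = 2.0710 rad → d_gc = Rσ = 13198.4 km
Rhumb: Δφ = +1.4165, Δλ = -2.0344, Δψ = +1.7391, q = Δφ/Δψ = 0.8145 → d_rh = R√(Δφ²+q²Δλ²) = 13892.6 km
Excess = (13892.6 − 13198.4) / 13198.4 = 694.2 / 13198.4 = 5.26% ≈ 5.3%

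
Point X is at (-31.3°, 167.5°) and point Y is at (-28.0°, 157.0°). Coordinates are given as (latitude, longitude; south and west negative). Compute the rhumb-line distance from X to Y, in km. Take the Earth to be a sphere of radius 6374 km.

Rhumb course C = atan2(Δλ, Δψ) with Δψ = ln[tan(π/4+φ₂/2)/tan(π/4+φ₁/2)] = +0.0663, Δλ = -0.1833 → C = 289.89°
d = R·|Δφ| / |cos C| = 6374·0.05760 / 0.34015 = 1079 km

1079 km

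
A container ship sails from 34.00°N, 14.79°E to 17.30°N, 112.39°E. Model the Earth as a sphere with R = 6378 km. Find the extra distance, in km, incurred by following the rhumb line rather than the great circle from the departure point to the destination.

Great circle: cos σ = sin φ₁ sin φ₂ + cos φ₁ cos φ₂ cos Δλ,  σ = 1.5092 rad → d_gc = 9625.4 km
Rhumb line: Δψ = -0.3250, q = Δφ/Δψ = 0.8968, d_rh = R√(Δφ²+q²Δλ²) = 9918.8 km
Excess = 9918.8 − 9625.4 = 293.4 ≈ 293 km

293 km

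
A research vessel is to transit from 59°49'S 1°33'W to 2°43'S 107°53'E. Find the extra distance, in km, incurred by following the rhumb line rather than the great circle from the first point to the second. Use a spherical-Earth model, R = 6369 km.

Great circle: cos σ = sin φ₁ sin φ₂ + cos φ₁ cos φ₂ cos Δλ,  σ = 1.6973 rad → d_gc = 10809.8 km
Rhumb line: Δψ = +1.2631, q = Δφ/Δψ = 0.7890, d_rh = R√(Δφ²+q²Δλ²) = 11506.5 km
Excess = 11506.5 − 10809.8 = 696.7 ≈ 697 km

697 km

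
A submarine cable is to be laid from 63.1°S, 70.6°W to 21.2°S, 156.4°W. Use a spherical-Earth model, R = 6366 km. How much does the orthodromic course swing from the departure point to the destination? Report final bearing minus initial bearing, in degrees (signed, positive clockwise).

Initial bearing θ₁ = atan2(sin Δλ cos φ₂, cos φ₁ sin φ₂ − sin φ₁ cos φ₂ cos Δλ) = 263.70°
Final bearing θ₂ = (initial bearing from the destination back to the start) + 180° = 331.16°
Δθ = θ₂ − θ₁ = +67.5°

+67.5°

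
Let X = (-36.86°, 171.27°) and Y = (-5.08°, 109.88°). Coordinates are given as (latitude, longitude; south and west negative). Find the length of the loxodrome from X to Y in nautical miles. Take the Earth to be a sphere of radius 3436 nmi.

3880 nmi

Δψ = ln[tan(π/4+φ₂/2)/tan(π/4+φ₁/2)] = +0.6042;  Δφ = +0.5547 rad,  Δλ = -1.0715 rad
q = Δφ/Δψ = 0.9181
d = R·√(Δφ² + q²Δλ²) = 3436·1.12930 = 3880 nmi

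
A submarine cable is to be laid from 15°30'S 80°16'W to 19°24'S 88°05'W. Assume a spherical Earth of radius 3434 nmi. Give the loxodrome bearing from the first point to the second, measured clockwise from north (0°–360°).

242.4°

Meridional parts: M(φ₁)=-0.2739, M(φ₂)=-0.3453 → ΔM = -0.0714;  Δλ = -0.1364 rad
tan C = Δλ / ΔM = +1.9116 → C = 242.38°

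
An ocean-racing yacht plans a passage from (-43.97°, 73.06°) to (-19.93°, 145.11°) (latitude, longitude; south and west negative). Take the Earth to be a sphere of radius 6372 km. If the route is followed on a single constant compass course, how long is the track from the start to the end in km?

Δψ = ln[tan(π/4+φ₂/2)/tan(π/4+φ₁/2)] = +0.5011;  Δφ = +0.4196 rad,  Δλ = +1.2575 rad
q = Δφ/Δψ = 0.8373
d = R·√(Δφ² + q²Δλ²) = 6372·1.13345 = 7222 km

7222 km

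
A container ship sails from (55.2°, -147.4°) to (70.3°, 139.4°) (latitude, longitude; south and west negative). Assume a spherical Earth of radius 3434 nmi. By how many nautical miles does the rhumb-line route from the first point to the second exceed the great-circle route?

Great circle: cos σ = sin φ₁ sin φ₂ + cos φ₁ cos φ₂ cos Δλ,  σ = 0.5940 rad → d_gc = 2039.9 nmi
Rhumb line: Δψ = +0.5905, q = Δφ/Δψ = 0.4463, d_rh = R√(Δφ²+q²Δλ²) = 2157.1 nmi
Excess = 2157.1 − 2039.9 = 117.2 ≈ 117 nmi

117 nmi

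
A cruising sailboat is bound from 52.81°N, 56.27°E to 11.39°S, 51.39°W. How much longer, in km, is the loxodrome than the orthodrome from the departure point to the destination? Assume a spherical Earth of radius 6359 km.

418 km

Great circle: cos σ = sin φ₁ sin φ₂ + cos φ₁ cos φ₂ cos Δλ,  σ = 1.9146 rad → d_gc = 12175.1 km
Rhumb line: Δψ = -1.2895, q = Δφ/Δψ = 0.8690, d_rh = R√(Δφ²+q²Δλ²) = 12592.8 km
Excess = 12592.8 − 12175.1 = 417.7 ≈ 418 km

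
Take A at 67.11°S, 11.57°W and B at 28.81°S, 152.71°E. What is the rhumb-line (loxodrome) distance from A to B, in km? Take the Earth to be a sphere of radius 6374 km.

Δψ = ln[tan(π/4+φ₂/2)/tan(π/4+φ₁/2)] = +1.0718;  Δφ = +0.6685 rad,  Δλ = +2.8672 rad
q = Δφ/Δψ = 0.6237
d = R·√(Δφ² + q²Δλ²) = 6374·1.90911 = 12169 km

12169 km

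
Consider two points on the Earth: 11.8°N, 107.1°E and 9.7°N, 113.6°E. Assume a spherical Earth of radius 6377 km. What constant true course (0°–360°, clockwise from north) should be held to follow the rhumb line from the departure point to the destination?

Δψ = ln[tan(π/4+φ₂/2)/tan(π/4+φ₁/2)] = -0.0373
Δλ = +0.1134 rad (taken the short way round)
course = atan2(Δλ, Δψ) = 108.20°

108.2°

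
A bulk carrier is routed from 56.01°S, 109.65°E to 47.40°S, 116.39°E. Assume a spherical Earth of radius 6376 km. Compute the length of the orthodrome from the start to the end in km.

1064 km

Haversine: a = sin²(Δφ/2)+cos φ₁ cos φ₂ sin²(Δλ/2) = 0.00694;  σ = 2·atan2(√a,√(1−a))
σ = 9.559° → d = Rσ = 6376·0.16684 = 1064 km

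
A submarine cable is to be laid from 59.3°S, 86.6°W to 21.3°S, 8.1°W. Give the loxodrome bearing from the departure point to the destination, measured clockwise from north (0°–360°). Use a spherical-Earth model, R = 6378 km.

56.3°

Meridional parts: M(φ₁)=-1.2928, M(φ₂)=-0.3806 → ΔM = +0.9122;  Δλ = +1.3701 rad
tan C = Δλ / ΔM = +1.5020 → C = 56.35°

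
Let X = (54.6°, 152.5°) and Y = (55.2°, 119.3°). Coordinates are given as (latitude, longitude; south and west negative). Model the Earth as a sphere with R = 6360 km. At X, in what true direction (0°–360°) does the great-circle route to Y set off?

θ = atan2( sin Δλ·cos φ₂ ,  cos φ₁ sin φ₂ − sin φ₁ cos φ₂ cos Δλ )
  = atan2(-0.3125, +0.0864) = 285.46°

285.5°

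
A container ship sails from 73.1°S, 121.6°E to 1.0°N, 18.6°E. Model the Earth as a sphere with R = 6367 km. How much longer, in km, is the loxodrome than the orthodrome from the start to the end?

Great circle: cos σ = sin φ₁ sin φ₂ + cos φ₁ cos φ₂ cos Δλ,  σ = 1.6530 rad → d_gc = 10524.5 km
Rhumb line: Δψ = +1.9242, q = Δφ/Δψ = 0.6721, d_rh = R√(Δφ²+q²Δλ²) = 11268.8 km
Excess = 11268.8 − 10524.5 = 744.3 ≈ 744 km

744 km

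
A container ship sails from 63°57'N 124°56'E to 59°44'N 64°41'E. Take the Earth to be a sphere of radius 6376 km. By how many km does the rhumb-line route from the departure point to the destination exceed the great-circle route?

Great circle: cos σ = sin φ₁ sin φ₂ + cos φ₁ cos φ₂ cos Δλ,  σ = 0.4826 rad → d_gc = 3077.2 km
Rhumb line: Δψ = -0.1562, q = Δφ/Δψ = 0.4711, d_rh = R√(Δφ²+q²Δλ²) = 3193.0 km
Excess = 3193.0 − 3077.2 = 115.8 ≈ 116 km

116 km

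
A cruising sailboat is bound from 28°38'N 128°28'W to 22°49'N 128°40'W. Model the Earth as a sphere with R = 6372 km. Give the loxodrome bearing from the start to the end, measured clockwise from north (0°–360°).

181.8°

Δψ = ln[tan(π/4+φ₂/2)/tan(π/4+φ₁/2)] = -0.1128
Δλ = -0.0035 rad (taken the short way round)
course = atan2(Δλ, Δψ) = 181.77°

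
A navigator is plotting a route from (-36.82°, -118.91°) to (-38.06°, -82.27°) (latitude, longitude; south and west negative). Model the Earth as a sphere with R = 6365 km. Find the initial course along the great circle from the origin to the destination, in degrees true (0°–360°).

103.7°

N = sin Δλ·cos φ₂ = +0.4699;  D = cos φ₁ sin φ₂ − sin φ₁ cos φ₂ cos Δλ = -0.1149
initial course = atan2(N, D) = 103.74°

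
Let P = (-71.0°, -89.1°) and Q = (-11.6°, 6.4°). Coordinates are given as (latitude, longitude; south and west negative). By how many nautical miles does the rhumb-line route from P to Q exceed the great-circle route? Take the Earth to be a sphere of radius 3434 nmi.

Great circle: cos σ = sin φ₁ sin φ₂ + cos φ₁ cos φ₂ cos Δλ,  σ = 1.4106 rad → d_gc = 4843.85 nmi
Rhumb line: Δψ = +1.5839, q = Δφ/Δψ = 0.6546, d_rh = R√(Δφ²+q²Δλ²) = 5168.26 nmi
Excess = 5168.26 − 4843.85 = 324.41 ≈ 324 nmi

324 nmi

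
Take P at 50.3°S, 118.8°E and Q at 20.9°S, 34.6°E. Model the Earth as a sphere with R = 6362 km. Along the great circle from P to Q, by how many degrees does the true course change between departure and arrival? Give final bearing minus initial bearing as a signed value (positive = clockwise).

+57.1°

At departure: θ₁ = atan2(sin Δλ cos φ₂, cos φ₁ sin φ₂ − sin φ₁ cos φ₂ cos Δλ) = 260.52°
At arrival: θ₂ = atan2(sin Δλ cos φ₁, −cos φ₂ sin φ₁ + sin φ₂ cos φ₁ cos Δλ) = 317.59°
Δθ = θ₂ − θ₁ = +57.1°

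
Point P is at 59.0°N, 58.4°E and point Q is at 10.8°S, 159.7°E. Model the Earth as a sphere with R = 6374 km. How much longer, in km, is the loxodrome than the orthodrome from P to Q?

Great circle: cos σ = sin φ₁ sin φ₂ + cos φ₁ cos φ₂ cos Δλ,  σ = 1.8336 rad → d_gc = 11687.1 km
Rhumb line: Δψ = -1.4722, q = Δφ/Δψ = 0.8275, d_rh = R√(Δφ²+q²Δλ²) = 12135.1 km
Excess = 12135.1 − 11687.1 = 448.0 ≈ 448 km

448 km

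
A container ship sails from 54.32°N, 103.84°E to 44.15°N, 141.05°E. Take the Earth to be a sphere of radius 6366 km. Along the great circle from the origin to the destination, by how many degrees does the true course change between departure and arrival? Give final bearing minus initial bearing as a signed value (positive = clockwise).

At departure: θ₁ = atan2(sin Δλ cos φ₂, cos φ₁ sin φ₂ − sin φ₁ cos φ₂ cos Δλ) = 97.60°
At arrival: θ₂ = atan2(sin Δλ cos φ₁, −cos φ₂ sin φ₁ + sin φ₂ cos φ₁ cos Δλ) = 126.32°
Δθ = θ₂ − θ₁ = +28.7°

+28.7°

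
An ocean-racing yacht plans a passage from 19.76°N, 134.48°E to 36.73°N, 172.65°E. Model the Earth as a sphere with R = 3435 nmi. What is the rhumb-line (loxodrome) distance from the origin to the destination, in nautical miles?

2248 nmi

Δψ = ln[tan(π/4+φ₂/2)/tan(π/4+φ₁/2)] = +0.3382;  Δφ = +0.2962 rad,  Δλ = +0.6662 rad
q = Δφ/Δψ = 0.8758
d = R·√(Δφ² + q²Δλ²) = 3435·0.65434 = 2248 nmi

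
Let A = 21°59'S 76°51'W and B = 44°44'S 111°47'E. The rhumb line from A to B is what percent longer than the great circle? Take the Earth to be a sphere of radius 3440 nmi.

26.9%

Great circle: σ = 1.9691 rad → d_gc = Rσ = 6773.6 nmi
Rhumb: Δφ = -0.3971, Δλ = -2.9909, Δψ = -0.4813, q = Δφ/Δψ = 0.8249 → d_rh = R√(Δφ²+q²Δλ²) = 8596.3 nmi
Excess = (8596.3 − 6773.6) / 6773.6 = 1822.7 / 6773.6 = 26.91% ≈ 26.9%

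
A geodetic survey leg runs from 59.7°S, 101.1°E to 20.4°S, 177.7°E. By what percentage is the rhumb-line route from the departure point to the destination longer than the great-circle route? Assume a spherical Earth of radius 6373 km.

3.7%

Great circle: σ = 1.1477 rad → d_gc = Rσ = 7314.6 km
Rhumb: Δφ = +0.6859, Δλ = +1.3369, Δψ = +0.9427, q = Δφ/Δψ = 0.7276 → d_rh = R√(Δφ²+q²Δλ²) = 7585.5 km
Excess = (7585.5 − 7314.6) / 7314.6 = 270.9 / 7314.6 = 3.70% ≈ 3.7%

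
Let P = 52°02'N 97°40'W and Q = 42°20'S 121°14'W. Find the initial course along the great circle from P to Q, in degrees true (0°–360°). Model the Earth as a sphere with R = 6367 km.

N = sin Δλ·cos φ₂ = -0.2956;  D = cos φ₁ sin φ₂ − sin φ₁ cos φ₂ cos Δλ = -0.9485
initial course = atan2(N, D) = 197.31°

197.3°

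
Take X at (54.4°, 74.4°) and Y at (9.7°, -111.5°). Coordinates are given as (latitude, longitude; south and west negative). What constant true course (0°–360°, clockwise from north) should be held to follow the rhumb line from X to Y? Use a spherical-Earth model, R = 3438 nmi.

107.6°

Meridional parts: M(φ₁)=+1.1361, M(φ₂)=+0.1701 → ΔM = -0.9660;  Δλ = +3.0386 rad
tan C = Δλ / ΔM = -3.1456 → C = 107.64°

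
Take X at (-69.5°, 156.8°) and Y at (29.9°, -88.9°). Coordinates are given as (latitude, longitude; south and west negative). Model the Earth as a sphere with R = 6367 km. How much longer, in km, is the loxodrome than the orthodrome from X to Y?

707 km

Great circle: cos σ = sin φ₁ sin φ₂ + cos φ₁ cos φ₂ cos Δλ,  σ = 2.2042 rad → d_gc = 14033.8 km
Rhumb line: Δψ = +2.2575, q = Δφ/Δψ = 0.7685, d_rh = R√(Δφ²+q²Δλ²) = 14740.7 km
Excess = 14740.7 − 14033.8 = 706.9 ≈ 707 km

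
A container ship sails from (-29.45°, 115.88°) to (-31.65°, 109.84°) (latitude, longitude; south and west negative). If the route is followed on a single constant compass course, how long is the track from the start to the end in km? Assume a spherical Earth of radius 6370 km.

628 km

Rhumb course C = atan2(Δλ, Δψ) with Δψ = ln[tan(π/4+φ₂/2)/tan(π/4+φ₁/2)] = -0.0446, Δλ = -0.1054 → C = 247.07°
d = R·|Δφ| / |cos C| = 6370·0.03840 / 0.38958 = 628 km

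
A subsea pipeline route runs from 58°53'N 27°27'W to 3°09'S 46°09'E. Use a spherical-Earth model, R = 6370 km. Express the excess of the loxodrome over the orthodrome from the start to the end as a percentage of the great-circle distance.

2.1%

Great circle: σ = 1.4720 rad → d_gc = Rσ = 9376.6 km
Rhumb: Δφ = -1.0827, Δλ = +1.2846, Δψ = -1.3336, q = Δφ/Δψ = 0.8118 → d_rh = R√(Δφ²+q²Δλ²) = 9575.7 km
Excess = (9575.7 − 9376.6) / 9376.6 = 199.1 / 9376.6 = 2.12% ≈ 2.1%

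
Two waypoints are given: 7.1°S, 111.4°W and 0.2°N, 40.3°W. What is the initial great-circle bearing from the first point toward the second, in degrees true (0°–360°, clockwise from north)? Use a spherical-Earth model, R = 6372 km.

87.4°

θ = atan2( sin Δλ·cos φ₂ ,  cos φ₁ sin φ₂ − sin φ₁ cos φ₂ cos Δλ )
  = atan2(+0.9461, +0.0435) = 87.37°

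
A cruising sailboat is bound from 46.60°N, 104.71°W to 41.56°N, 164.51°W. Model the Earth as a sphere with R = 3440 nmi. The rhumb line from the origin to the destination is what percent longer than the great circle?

Great circle: σ = 0.7368 rad → d_gc = Rσ = 2534.6 nmi
Rhumb: Δφ = -0.0880, Δλ = -1.0437, Δψ = -0.1226, q = Δφ/Δψ = 0.7177 → d_rh = R√(Δφ²+q²Δλ²) = 2594.5 nmi
Excess = (2594.5 − 2534.6) / 2534.6 = 59.9 / 2534.6 = 2.36% ≈ 2.4%

2.4%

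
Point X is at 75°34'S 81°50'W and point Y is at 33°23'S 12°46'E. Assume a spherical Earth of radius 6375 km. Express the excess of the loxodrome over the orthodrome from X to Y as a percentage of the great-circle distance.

8.6%

Great circle: σ = 1.0284 rad → d_gc = Rσ = 6556.1 km
Rhumb: Δφ = +0.7362, Δλ = +1.6511, Δψ = +1.4478, q = Δφ/Δψ = 0.5085 → d_rh = R√(Δφ²+q²Δλ²) = 7118.9 km
Excess = (7118.9 − 6556.1) / 6556.1 = 562.8 / 6556.1 = 8.58% ≈ 8.6%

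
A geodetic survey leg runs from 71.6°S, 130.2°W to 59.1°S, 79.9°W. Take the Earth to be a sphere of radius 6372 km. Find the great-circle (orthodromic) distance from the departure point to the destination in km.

cos σ = sin φ₁ sin φ₂ + cos φ₁ cos φ₂ cos Δλ
      = sin(-71.60°)sin(-59.10°) + cos(-71.60°)cos(-59.10°)cos(50.30°) = 0.9177
σ = 23.402° → d = Rσ = 6372·0.40844 = 2603 km

2603 km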